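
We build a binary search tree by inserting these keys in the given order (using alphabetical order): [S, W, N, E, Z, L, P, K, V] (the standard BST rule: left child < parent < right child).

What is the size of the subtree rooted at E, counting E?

S: root
W: right child of S (depth 1)
N: left child of S (depth 1)
E: left child of N (depth 2)
Z: right child of W (depth 2)
L: right child of E (depth 3)
P: right child of N (depth 2)
K: left child of L (depth 4)
V: left child of W (depth 2)

Subtree rooted at E contains: E, L, K — 3 nodes.

3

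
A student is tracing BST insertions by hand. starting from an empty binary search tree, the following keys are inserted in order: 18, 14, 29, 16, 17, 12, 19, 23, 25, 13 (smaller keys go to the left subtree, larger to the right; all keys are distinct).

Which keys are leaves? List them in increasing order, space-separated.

18: root
14: left child of 18 (depth 1)
29: right child of 18 (depth 1)
16: right child of 14 (depth 2)
17: right child of 16 (depth 3)
12: left child of 14 (depth 2)
19: left child of 29 (depth 2)
23: right child of 19 (depth 3)
25: right child of 23 (depth 4)
13: right child of 12 (depth 3)

13 17 25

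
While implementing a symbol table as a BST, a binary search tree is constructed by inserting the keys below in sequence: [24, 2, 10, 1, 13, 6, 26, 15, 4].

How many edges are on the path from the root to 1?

Insert 24: tree is empty, so 24 becomes the root.
Insert 2: 2 < 24 → go left. Place as left child of 24.
Insert 10: 10 < 24 → go left; 10 > 2 → go right. Place as right child of 2.
Insert 1: 1 < 24 → go left; 1 < 2 → go left. Place as left child of 2.
Insert 13: 13 < 24 → go left; 13 > 2 → go right; 13 > 10 → go right. Place as right child of 10.
Insert 6: 6 < 24 → go left; 6 > 2 → go right; 6 < 10 → go left. Place as left child of 10.
Insert 26: 26 > 24 → go right. Place as right child of 24.
Insert 15: 15 < 24 → go left; 15 > 2 → go right; 15 > 10 → go right; 15 > 13 → go right. Place as right child of 13.
Insert 4: 4 < 24 → go left; 4 > 2 → go right; 4 < 10 → go left; 4 < 6 → go left. Place as left child of 6.

Path to 1: 24 → 2 → 1, which is 2 edges.

2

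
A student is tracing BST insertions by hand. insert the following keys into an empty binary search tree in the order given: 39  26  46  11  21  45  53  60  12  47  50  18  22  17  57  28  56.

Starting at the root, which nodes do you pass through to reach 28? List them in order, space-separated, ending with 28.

Insert 39: tree is empty, so 39 becomes the root.
Insert 26: 26 < 39 → go left. Place as left child of 39.
Insert 46: 46 > 39 → go right. Place as right child of 39.
Insert 11: 11 < 39 → go left; 11 < 26 → go left. Place as left child of 26.
Insert 21: 21 < 39 → go left; 21 < 26 → go left; 21 > 11 → go right. Place as right child of 11.
Insert 45: 45 > 39 → go right; 45 < 46 → go left. Place as left child of 46.
Insert 53: 53 > 39 → go right; 53 > 46 → go right. Place as right child of 46.
Insert 60: 60 > 39 → go right; 60 > 46 → go right; 60 > 53 → go right. Place as right child of 53.
Insert 12: 12 < 39 → go left; 12 < 26 → go left; 12 > 11 → go right; 12 < 21 → go left. Place as left child of 21.
Insert 47: 47 > 39 → go right; 47 > 46 → go right; 47 < 53 → go left. Place as left child of 53.
Insert 50: 50 > 39 → go right; 50 > 46 → go right; 50 < 53 → go left; 50 > 47 → go right. Place as right child of 47.
Insert 18: 18 < 39 → go left; 18 < 26 → go left; 18 > 11 → go right; 18 < 21 → go left; 18 > 12 → go right. Place as right child of 12.
Insert 22: 22 < 39 → go left; 22 < 26 → go left; 22 > 11 → go right; 22 > 21 → go right. Place as right child of 21.
Insert 17: 17 < 39 → go left; 17 < 26 → go left; 17 > 11 → go right; 17 < 21 → go left; 17 > 12 → go right; 17 < 18 → go left. Place as left child of 18.
Insert 57: 57 > 39 → go right; 57 > 46 → go right; 57 > 53 → go right; 57 < 60 → go left. Place as left child of 60.
Insert 28: 28 < 39 → go left; 28 > 26 → go right. Place as right child of 26.
Insert 56: 56 > 39 → go right; 56 > 46 → go right; 56 > 53 → go right; 56 < 60 → go left; 56 < 57 → go left. Place as left child of 57.

39 26 28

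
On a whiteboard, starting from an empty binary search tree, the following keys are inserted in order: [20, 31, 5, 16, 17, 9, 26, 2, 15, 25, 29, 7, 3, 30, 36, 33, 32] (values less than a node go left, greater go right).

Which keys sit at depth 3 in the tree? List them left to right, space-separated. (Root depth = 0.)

3 9 17 25 29 33

Insert 20: tree is empty, so 20 becomes the root.
Insert 31: 31 > 20 → go right. Place as right child of 20.
Insert 5: 5 < 20 → go left. Place as left child of 20.
Insert 16: 16 < 20 → go left; 16 > 5 → go right. Place as right child of 5.
Insert 17: 17 < 20 → go left; 17 > 5 → go right; 17 > 16 → go right. Place as right child of 16.
Insert 9: 9 < 20 → go left; 9 > 5 → go right; 9 < 16 → go left. Place as left child of 16.
Insert 26: 26 > 20 → go right; 26 < 31 → go left. Place as left child of 31.
Insert 2: 2 < 20 → go left; 2 < 5 → go left. Place as left child of 5.
Insert 15: 15 < 20 → go left; 15 > 5 → go right; 15 < 16 → go left; 15 > 9 → go right. Place as right child of 9.
Insert 25: 25 > 20 → go right; 25 < 31 → go left; 25 < 26 → go left. Place as left child of 26.
Insert 29: 29 > 20 → go right; 29 < 31 → go left; 29 > 26 → go right. Place as right child of 26.
Insert 7: 7 < 20 → go left; 7 > 5 → go right; 7 < 16 → go left; 7 < 9 → go left. Place as left child of 9.
Insert 3: 3 < 20 → go left; 3 < 5 → go left; 3 > 2 → go right. Place as right child of 2.
Insert 30: 30 > 20 → go right; 30 < 31 → go left; 30 > 26 → go right; 30 > 29 → go right. Place as right child of 29.
Insert 36: 36 > 20 → go right; 36 > 31 → go right. Place as right child of 31.
Insert 33: 33 > 20 → go right; 33 > 31 → go right; 33 < 36 → go left. Place as left child of 36.
Insert 32: 32 > 20 → go right; 32 > 31 → go right; 32 < 36 → go left; 32 < 33 → go left. Place as left child of 33.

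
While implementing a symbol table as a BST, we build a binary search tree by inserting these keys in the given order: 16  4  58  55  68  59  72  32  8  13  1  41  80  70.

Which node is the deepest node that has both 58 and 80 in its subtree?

58

Resulting structure (node: left, right):
  16: L=4, R=58
  4: L=1, R=8
  58: L=55, R=68
  55: L=32, R=–
  68: L=59, R=72
  59: L=–, R=–
  72: L=70, R=80
  32: L=–, R=41
  8: L=–, R=13
  13: L=–, R=–
  1: L=–, R=–
  41: L=–, R=–
  80: L=–, R=–
  70: L=–, R=–

Path to 58: 16 → 58
Path to 80: 16 → 58 → 68 → 72 → 80
58 lies on both paths and is an ancestor of the other node.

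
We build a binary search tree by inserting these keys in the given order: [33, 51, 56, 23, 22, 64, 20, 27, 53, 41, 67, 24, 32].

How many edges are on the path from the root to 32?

33: root
51: right child of 33 (depth 1)
56: right child of 51 (depth 2)
23: left child of 33 (depth 1)
22: left child of 23 (depth 2)
64: right child of 56 (depth 3)
20: left child of 22 (depth 3)
27: right child of 23 (depth 2)
53: left child of 56 (depth 3)
41: left child of 51 (depth 2)
67: right child of 64 (depth 4)
24: left child of 27 (depth 3)
32: right child of 27 (depth 3)

Path to 32: 33 → 23 → 27 → 32, which is 3 edges.

3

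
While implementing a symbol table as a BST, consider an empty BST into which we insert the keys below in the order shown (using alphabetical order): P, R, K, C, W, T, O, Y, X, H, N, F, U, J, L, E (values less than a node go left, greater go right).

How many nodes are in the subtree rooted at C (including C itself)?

Insert P: tree is empty, so P becomes the root.
Insert R: R > P → go right. Place as right child of P.
Insert K: K < P → go left. Place as left child of P.
Insert C: C < P → go left; C < K → go left. Place as left child of K.
Insert W: W > P → go right; W > R → go right. Place as right child of R.
Insert T: T > P → go right; T > R → go right; T < W → go left. Place as left child of W.
Insert O: O < P → go left; O > K → go right. Place as right child of K.
Insert Y: Y > P → go right; Y > R → go right; Y > W → go right. Place as right child of W.
Insert X: X > P → go right; X > R → go right; X > W → go right; X < Y → go left. Place as left child of Y.
Insert H: H < P → go left; H < K → go left; H > C → go right. Place as right child of C.
Insert N: N < P → go left; N > K → go right; N < O → go left. Place as left child of O.
Insert F: F < P → go left; F < K → go left; F > C → go right; F < H → go left. Place as left child of H.
Insert U: U > P → go right; U > R → go right; U < W → go left; U > T → go right. Place as right child of T.
Insert J: J < P → go left; J < K → go left; J > C → go right; J > H → go right. Place as right child of H.
Insert L: L < P → go left; L > K → go right; L < O → go left; L < N → go left. Place as left child of N.
Insert E: E < P → go left; E < K → go left; E > C → go right; E < H → go left; E < F → go left. Place as left child of F.

Subtree rooted at C contains: C, H, F, E, J — 5 nodes.

5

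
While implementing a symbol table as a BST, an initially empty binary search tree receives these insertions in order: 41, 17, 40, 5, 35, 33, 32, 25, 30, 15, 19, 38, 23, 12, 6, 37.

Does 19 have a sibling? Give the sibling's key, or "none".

30

Insert 41: tree is empty, so 41 becomes the root.
Insert 17: 17 < 41 → go left. Place as left child of 41.
Insert 40: 40 < 41 → go left; 40 > 17 → go right. Place as right child of 17.
Insert 5: 5 < 41 → go left; 5 < 17 → go left. Place as left child of 17.
Insert 35: 35 < 41 → go left; 35 > 17 → go right; 35 < 40 → go left. Place as left child of 40.
Insert 33: 33 < 41 → go left; 33 > 17 → go right; 33 < 40 → go left; 33 < 35 → go left. Place as left child of 35.
Insert 32: 32 < 41 → go left; 32 > 17 → go right; 32 < 40 → go left; 32 < 35 → go left; 32 < 33 → go left. Place as left child of 33.
Insert 25: 25 < 41 → go left; 25 > 17 → go right; 25 < 40 → go left; 25 < 35 → go left; 25 < 33 → go left; 25 < 32 → go left. Place as left child of 32.
Insert 30: 30 < 41 → go left; 30 > 17 → go right; 30 < 40 → go left; 30 < 35 → go left; 30 < 33 → go left; 30 < 32 → go left; 30 > 25 → go right. Place as right child of 25.
Insert 15: 15 < 41 → go left; 15 < 17 → go left; 15 > 5 → go right. Place as right child of 5.
Insert 19: 19 < 41 → go left; 19 > 17 → go right; 19 < 40 → go left; 19 < 35 → go left; 19 < 33 → go left; 19 < 32 → go left; 19 < 25 → go left. Place as left child of 25.
Insert 38: 38 < 41 → go left; 38 > 17 → go right; 38 < 40 → go left; 38 > 35 → go right. Place as right child of 35.
Insert 23: 23 < 41 → go left; 23 > 17 → go right; 23 < 40 → go left; 23 < 35 → go left; 23 < 33 → go left; 23 < 32 → go left; 23 < 25 → go left; 23 > 19 → go right. Place as right child of 19.
Insert 12: 12 < 41 → go left; 12 < 17 → go left; 12 > 5 → go right; 12 < 15 → go left. Place as left child of 15.
Insert 6: 6 < 41 → go left; 6 < 17 → go left; 6 > 5 → go right; 6 < 15 → go left; 6 < 12 → go left. Place as left child of 12.
Insert 37: 37 < 41 → go left; 37 > 17 → go right; 37 < 40 → go left; 37 > 35 → go right; 37 < 38 → go left. Place as left child of 38.

19's parent is 25; the other child of 25 is 30.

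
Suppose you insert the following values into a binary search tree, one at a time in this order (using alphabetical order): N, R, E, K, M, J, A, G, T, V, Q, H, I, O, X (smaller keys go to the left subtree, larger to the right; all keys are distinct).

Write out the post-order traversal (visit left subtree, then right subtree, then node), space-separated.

Resulting structure (node: left, right):
  N: L=E, R=R
  R: L=Q, R=T
  E: L=A, R=K
  K: L=J, R=M
  M: L=–, R=–
  J: L=G, R=–
  A: L=–, R=–
  G: L=–, R=H
  T: L=–, R=V
  V: L=–, R=X
  Q: L=O, R=–
  H: L=–, R=I
  I: L=–, R=–
  O: L=–, R=–
  X: L=–, R=–

A I H G J M K E O Q X V T R N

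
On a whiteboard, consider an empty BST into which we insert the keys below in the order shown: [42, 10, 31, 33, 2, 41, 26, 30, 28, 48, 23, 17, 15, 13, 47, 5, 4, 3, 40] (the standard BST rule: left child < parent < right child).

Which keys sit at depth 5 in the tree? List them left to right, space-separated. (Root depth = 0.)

42: root
10: left child of 42 (depth 1)
31: right child of 10 (depth 2)
33: right child of 31 (depth 3)
2: left child of 10 (depth 2)
41: right child of 33 (depth 4)
26: left child of 31 (depth 3)
30: right child of 26 (depth 4)
28: left child of 30 (depth 5)
48: right child of 42 (depth 1)
23: left child of 26 (depth 4)
17: left child of 23 (depth 5)
15: left child of 17 (depth 6)
13: left child of 15 (depth 7)
47: left child of 48 (depth 2)
5: right child of 2 (depth 3)
4: left child of 5 (depth 4)
3: left child of 4 (depth 5)
40: left child of 41 (depth 5)

3 17 28 40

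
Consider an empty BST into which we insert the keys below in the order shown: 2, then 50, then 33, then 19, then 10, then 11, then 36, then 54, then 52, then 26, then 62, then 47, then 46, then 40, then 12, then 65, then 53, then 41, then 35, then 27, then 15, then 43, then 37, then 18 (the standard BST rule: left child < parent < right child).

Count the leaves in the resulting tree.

2: root
50: right child of 2 (depth 1)
33: left child of 50 (depth 2)
19: left child of 33 (depth 3)
10: left child of 19 (depth 4)
11: right child of 10 (depth 5)
36: right child of 33 (depth 3)
54: right child of 50 (depth 2)
52: left child of 54 (depth 3)
26: right child of 19 (depth 4)
62: right child of 54 (depth 3)
47: right child of 36 (depth 4)
46: left child of 47 (depth 5)
40: left child of 46 (depth 6)
12: right child of 11 (depth 6)
65: right child of 62 (depth 4)
53: right child of 52 (depth 4)
41: right child of 40 (depth 7)
35: left child of 36 (depth 4)
27: right child of 26 (depth 5)
15: right child of 12 (depth 7)
43: right child of 41 (depth 8)
37: left child of 40 (depth 7)
18: right child of 15 (depth 8)

Leaves: 18, 27, 35, 37, 43, 53, 65 — 7 in total.

7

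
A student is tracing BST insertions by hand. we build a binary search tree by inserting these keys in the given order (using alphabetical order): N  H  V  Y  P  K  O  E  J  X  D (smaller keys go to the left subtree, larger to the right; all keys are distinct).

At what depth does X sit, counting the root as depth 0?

3

N: root
H: left child of N (depth 1)
V: right child of N (depth 1)
Y: right child of V (depth 2)
P: left child of V (depth 2)
K: right child of H (depth 2)
O: left child of P (depth 3)
E: left child of H (depth 2)
J: left child of K (depth 3)
X: left child of Y (depth 3)
D: left child of E (depth 3)

Path to X: N → V → Y → X, which is 3 edges.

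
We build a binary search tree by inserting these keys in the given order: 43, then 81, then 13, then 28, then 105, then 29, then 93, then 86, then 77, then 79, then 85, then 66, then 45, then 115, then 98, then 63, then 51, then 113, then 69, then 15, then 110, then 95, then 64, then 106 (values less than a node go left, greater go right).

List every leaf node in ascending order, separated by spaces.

15 29 51 64 69 79 85 95 106

Insert 43: tree is empty, so 43 becomes the root.
Insert 81: 81 > 43 → go right. Place as right child of 43.
Insert 13: 13 < 43 → go left. Place as left child of 43.
Insert 28: 28 < 43 → go left; 28 > 13 → go right. Place as right child of 13.
Insert 105: 105 > 43 → go right; 105 > 81 → go right. Place as right child of 81.
Insert 29: 29 < 43 → go left; 29 > 13 → go right; 29 > 28 → go right. Place as right child of 28.
Insert 93: 93 > 43 → go right; 93 > 81 → go right; 93 < 105 → go left. Place as left child of 105.
Insert 86: 86 > 43 → go right; 86 > 81 → go right; 86 < 105 → go left; 86 < 93 → go left. Place as left child of 93.
Insert 77: 77 > 43 → go right; 77 < 81 → go left. Place as left child of 81.
Insert 79: 79 > 43 → go right; 79 < 81 → go left; 79 > 77 → go right. Place as right child of 77.
Insert 85: 85 > 43 → go right; 85 > 81 → go right; 85 < 105 → go left; 85 < 93 → go left; 85 < 86 → go left. Place as left child of 86.
Insert 66: 66 > 43 → go right; 66 < 81 → go left; 66 < 77 → go left. Place as left child of 77.
Insert 45: 45 > 43 → go right; 45 < 81 → go left; 45 < 77 → go left; 45 < 66 → go left. Place as left child of 66.
Insert 115: 115 > 43 → go right; 115 > 81 → go right; 115 > 105 → go right. Place as right child of 105.
Insert 98: 98 > 43 → go right; 98 > 81 → go right; 98 < 105 → go left; 98 > 93 → go right. Place as right child of 93.
Insert 63: 63 > 43 → go right; 63 < 81 → go left; 63 < 77 → go left; 63 < 66 → go left; 63 > 45 → go right. Place as right child of 45.
Insert 51: 51 > 43 → go right; 51 < 81 → go left; 51 < 77 → go left; 51 < 66 → go left; 51 > 45 → go right; 51 < 63 → go left. Place as left child of 63.
Insert 113: 113 > 43 → go right; 113 > 81 → go right; 113 > 105 → go right; 113 < 115 → go left. Place as left child of 115.
Insert 69: 69 > 43 → go right; 69 < 81 → go left; 69 < 77 → go left; 69 > 66 → go right. Place as right child of 66.
Insert 15: 15 < 43 → go left; 15 > 13 → go right; 15 < 28 → go left. Place as left child of 28.
Insert 110: 110 > 43 → go right; 110 > 81 → go right; 110 > 105 → go right; 110 < 115 → go left; 110 < 113 → go left. Place as left child of 113.
Insert 95: 95 > 43 → go right; 95 > 81 → go right; 95 < 105 → go left; 95 > 93 → go right; 95 < 98 → go left. Place as left child of 98.
Insert 64: 64 > 43 → go right; 64 < 81 → go left; 64 < 77 → go left; 64 < 66 → go left; 64 > 45 → go right; 64 > 63 → go right. Place as right child of 63.
Insert 106: 106 > 43 → go right; 106 > 81 → go right; 106 > 105 → go right; 106 < 115 → go left; 106 < 113 → go left; 106 < 110 → go left. Place as left child of 110.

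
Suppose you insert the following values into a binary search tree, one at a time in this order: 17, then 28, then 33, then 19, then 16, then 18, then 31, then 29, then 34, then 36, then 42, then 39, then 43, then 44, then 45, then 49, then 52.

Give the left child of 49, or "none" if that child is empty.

Insert 17: tree is empty, so 17 becomes the root.
Insert 28: 28 > 17 → go right. Place as right child of 17.
Insert 33: 33 > 17 → go right; 33 > 28 → go right. Place as right child of 28.
Insert 19: 19 > 17 → go right; 19 < 28 → go left. Place as left child of 28.
Insert 16: 16 < 17 → go left. Place as left child of 17.
Insert 18: 18 > 17 → go right; 18 < 28 → go left; 18 < 19 → go left. Place as left child of 19.
Insert 31: 31 > 17 → go right; 31 > 28 → go right; 31 < 33 → go left. Place as left child of 33.
Insert 29: 29 > 17 → go right; 29 > 28 → go right; 29 < 33 → go left; 29 < 31 → go left. Place as left child of 31.
Insert 34: 34 > 17 → go right; 34 > 28 → go right; 34 > 33 → go right. Place as right child of 33.
Insert 36: 36 > 17 → go right; 36 > 28 → go right; 36 > 33 → go right; 36 > 34 → go right. Place as right child of 34.
Insert 42: 42 > 17 → go right; 42 > 28 → go right; 42 > 33 → go right; 42 > 34 → go right; 42 > 36 → go right. Place as right child of 36.
Insert 39: 39 > 17 → go right; 39 > 28 → go right; 39 > 33 → go right; 39 > 34 → go right; 39 > 36 → go right; 39 < 42 → go left. Place as left child of 42.
Insert 43: 43 > 17 → go right; 43 > 28 → go right; 43 > 33 → go right; 43 > 34 → go right; 43 > 36 → go right; 43 > 42 → go right. Place as right child of 42.
Insert 44: 44 > 17 → go right; 44 > 28 → go right; 44 > 33 → go right; 44 > 34 → go right; 44 > 36 → go right; 44 > 42 → go right; 44 > 43 → go right. Place as right child of 43.
Insert 45: 45 > 17 → go right; 45 > 28 → go right; 45 > 33 → go right; 45 > 34 → go right; 45 > 36 → go right; 45 > 42 → go right; 45 > 43 → go right; 45 > 44 → go right. Place as right child of 44.
Insert 49: 49 > 17 → go right; 49 > 28 → go right; 49 > 33 → go right; 49 > 34 → go right; 49 > 36 → go right; 49 > 42 → go right; 49 > 43 → go right; 49 > 44 → go right; 49 > 45 → go right. Place as right child of 45.
Insert 52: 52 > 17 → go right; 52 > 28 → go right; 52 > 33 → go right; 52 > 34 → go right; 52 > 36 → go right; 52 > 42 → go right; 52 > 43 → go right; 52 > 44 → go right; 52 > 45 → go right; 52 > 49 → go right. Place as right child of 49.

none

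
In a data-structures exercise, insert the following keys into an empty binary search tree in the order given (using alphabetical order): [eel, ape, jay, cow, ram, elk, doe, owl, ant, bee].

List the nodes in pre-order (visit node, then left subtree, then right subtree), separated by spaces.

eel ape ant cow bee doe jay elk ram owl

eel: root
ape: left child of eel (depth 1)
jay: right child of eel (depth 1)
cow: right child of ape (depth 2)
ram: right child of jay (depth 2)
elk: left child of jay (depth 2)
doe: right child of cow (depth 3)
owl: left child of ram (depth 3)
ant: left child of ape (depth 2)
bee: left child of cow (depth 3)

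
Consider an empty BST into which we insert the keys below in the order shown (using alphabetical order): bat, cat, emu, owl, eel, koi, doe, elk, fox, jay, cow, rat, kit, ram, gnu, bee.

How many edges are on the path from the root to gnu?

7

bat: root
cat: right child of bat (depth 1)
emu: right child of cat (depth 2)
owl: right child of emu (depth 3)
eel: left child of emu (depth 3)
koi: left child of owl (depth 4)
doe: left child of eel (depth 4)
elk: right child of eel (depth 4)
fox: left child of koi (depth 5)
jay: right child of fox (depth 6)
cow: left child of doe (depth 5)
rat: right child of owl (depth 4)
kit: right child of jay (depth 7)
ram: left child of rat (depth 5)
gnu: left child of jay (depth 7)
bee: left child of cat (depth 2)

Path to gnu: bat → cat → emu → owl → koi → fox → jay → gnu, which is 7 edges.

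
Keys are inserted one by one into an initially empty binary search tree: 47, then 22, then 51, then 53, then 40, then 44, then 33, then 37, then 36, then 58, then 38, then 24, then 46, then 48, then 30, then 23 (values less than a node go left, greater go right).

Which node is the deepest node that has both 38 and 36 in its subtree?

47: root
22: left child of 47 (depth 1)
51: right child of 47 (depth 1)
53: right child of 51 (depth 2)
40: right child of 22 (depth 2)
44: right child of 40 (depth 3)
33: left child of 40 (depth 3)
37: right child of 33 (depth 4)
36: left child of 37 (depth 5)
58: right child of 53 (depth 3)
38: right child of 37 (depth 5)
24: left child of 33 (depth 4)
46: right child of 44 (depth 4)
48: left child of 51 (depth 2)
30: right child of 24 (depth 5)
23: left child of 24 (depth 5)

Path to 38: 47 → 22 → 40 → 33 → 37 → 38
Path to 36: 47 → 22 → 40 → 33 → 37 → 36
The paths share a prefix ending at 37, then split left and right.

37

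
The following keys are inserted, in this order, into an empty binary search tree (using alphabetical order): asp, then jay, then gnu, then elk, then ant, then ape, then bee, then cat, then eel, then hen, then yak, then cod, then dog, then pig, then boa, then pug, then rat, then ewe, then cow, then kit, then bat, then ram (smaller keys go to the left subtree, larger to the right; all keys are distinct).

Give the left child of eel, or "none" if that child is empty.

cod

Insert asp: tree is empty, so asp becomes the root.
Insert jay: jay > asp → go right. Place as right child of asp.
Insert gnu: gnu > asp → go right; gnu < jay → go left. Place as left child of jay.
Insert elk: elk > asp → go right; elk < jay → go left; elk < gnu → go left. Place as left child of gnu.
Insert ant: ant < asp → go left. Place as left child of asp.
Insert ape: ape < asp → go left; ape > ant → go right. Place as right child of ant.
Insert bee: bee > asp → go right; bee < jay → go left; bee < gnu → go left; bee < elk → go left. Place as left child of elk.
Insert cat: cat > asp → go right; cat < jay → go left; cat < gnu → go left; cat < elk → go left; cat > bee → go right. Place as right child of bee.
Insert eel: eel > asp → go right; eel < jay → go left; eel < gnu → go left; eel < elk → go left; eel > bee → go right; eel > cat → go right. Place as right child of cat.
Insert hen: hen > asp → go right; hen < jay → go left; hen > gnu → go right. Place as right child of gnu.
Insert yak: yak > asp → go right; yak > jay → go right. Place as right child of jay.
Insert cod: cod > asp → go right; cod < jay → go left; cod < gnu → go left; cod < elk → go left; cod > bee → go right; cod > cat → go right; cod < eel → go left. Place as left child of eel.
Insert dog: dog > asp → go right; dog < jay → go left; dog < gnu → go left; dog < elk → go left; dog > bee → go right; dog > cat → go right; dog < eel → go left; dog > cod → go right. Place as right child of cod.
Insert pig: pig > asp → go right; pig > jay → go right; pig < yak → go left. Place as left child of yak.
Insert boa: boa > asp → go right; boa < jay → go left; boa < gnu → go left; boa < elk → go left; boa > bee → go right; boa < cat → go left. Place as left child of cat.
Insert pug: pug > asp → go right; pug > jay → go right; pug < yak → go left; pug > pig → go right. Place as right child of pig.
Insert rat: rat > asp → go right; rat > jay → go right; rat < yak → go left; rat > pig → go right; rat > pug → go right. Place as right child of pug.
Insert ewe: ewe > asp → go right; ewe < jay → go left; ewe < gnu → go left; ewe > elk → go right. Place as right child of elk.
Insert cow: cow > asp → go right; cow < jay → go left; cow < gnu → go left; cow < elk → go left; cow > bee → go right; cow > cat → go right; cow < eel → go left; cow > cod → go right; cow < dog → go left. Place as left child of dog.
Insert kit: kit > asp → go right; kit > jay → go right; kit < yak → go left; kit < pig → go left. Place as left child of pig.
Insert bat: bat > asp → go right; bat < jay → go left; bat < gnu → go left; bat < elk → go left; bat < bee → go left. Place as left child of bee.
Insert ram: ram > asp → go right; ram > jay → go right; ram < yak → go left; ram > pig → go right; ram > pug → go right; ram < rat → go left. Place as left child of rat.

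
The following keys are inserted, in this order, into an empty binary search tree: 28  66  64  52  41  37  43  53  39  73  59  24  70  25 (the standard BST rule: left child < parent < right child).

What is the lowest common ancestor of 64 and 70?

66

Insert 28: tree is empty, so 28 becomes the root.
Insert 66: 66 > 28 → go right. Place as right child of 28.
Insert 64: 64 > 28 → go right; 64 < 66 → go left. Place as left child of 66.
Insert 52: 52 > 28 → go right; 52 < 66 → go left; 52 < 64 → go left. Place as left child of 64.
Insert 41: 41 > 28 → go right; 41 < 66 → go left; 41 < 64 → go left; 41 < 52 → go left. Place as left child of 52.
Insert 37: 37 > 28 → go right; 37 < 66 → go left; 37 < 64 → go left; 37 < 52 → go left; 37 < 41 → go left. Place as left child of 41.
Insert 43: 43 > 28 → go right; 43 < 66 → go left; 43 < 64 → go left; 43 < 52 → go left; 43 > 41 → go right. Place as right child of 41.
Insert 53: 53 > 28 → go right; 53 < 66 → go left; 53 < 64 → go left; 53 > 52 → go right. Place as right child of 52.
Insert 39: 39 > 28 → go right; 39 < 66 → go left; 39 < 64 → go left; 39 < 52 → go left; 39 < 41 → go left; 39 > 37 → go right. Place as right child of 37.
Insert 73: 73 > 28 → go right; 73 > 66 → go right. Place as right child of 66.
Insert 59: 59 > 28 → go right; 59 < 66 → go left; 59 < 64 → go left; 59 > 52 → go right; 59 > 53 → go right. Place as right child of 53.
Insert 24: 24 < 28 → go left. Place as left child of 28.
Insert 70: 70 > 28 → go right; 70 > 66 → go right; 70 < 73 → go left. Place as left child of 73.
Insert 25: 25 < 28 → go left; 25 > 24 → go right. Place as right child of 24.

Path to 64: 28 → 66 → 64
Path to 70: 28 → 66 → 73 → 70
The paths share a prefix ending at 66, then split left and right.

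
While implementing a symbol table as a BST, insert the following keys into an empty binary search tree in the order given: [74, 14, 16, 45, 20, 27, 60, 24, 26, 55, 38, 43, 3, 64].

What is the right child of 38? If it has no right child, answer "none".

43

74: root
14: left child of 74 (depth 1)
16: right child of 14 (depth 2)
45: right child of 16 (depth 3)
20: left child of 45 (depth 4)
27: right child of 20 (depth 5)
60: right child of 45 (depth 4)
24: left child of 27 (depth 6)
26: right child of 24 (depth 7)
55: left child of 60 (depth 5)
38: right child of 27 (depth 6)
43: right child of 38 (depth 7)
3: left child of 14 (depth 2)
64: right child of 60 (depth 5)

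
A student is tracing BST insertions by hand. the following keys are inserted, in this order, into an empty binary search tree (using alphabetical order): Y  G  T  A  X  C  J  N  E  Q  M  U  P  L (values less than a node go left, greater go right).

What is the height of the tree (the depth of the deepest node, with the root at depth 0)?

6

Resulting structure (node: left, right):
  Y: L=G, R=–
  G: L=A, R=T
  T: L=J, R=X
  A: L=–, R=C
  X: L=U, R=–
  C: L=–, R=E
  J: L=–, R=N
  N: L=M, R=Q
  E: L=–, R=–
  Q: L=P, R=–
  M: L=L, R=–
  U: L=–, R=–
  P: L=–, R=–
  L: L=–, R=–

The deepest node is P at depth 6.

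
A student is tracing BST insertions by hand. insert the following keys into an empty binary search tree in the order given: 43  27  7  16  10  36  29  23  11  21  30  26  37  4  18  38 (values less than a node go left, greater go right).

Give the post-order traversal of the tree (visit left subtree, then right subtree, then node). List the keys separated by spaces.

4 11 10 18 21 26 23 16 7 30 29 38 37 36 27 43

Resulting structure (node: left, right):
  43: L=27, R=–
  27: L=7, R=36
  7: L=4, R=16
  16: L=10, R=23
  10: L=–, R=11
  36: L=29, R=37
  29: L=–, R=30
  23: L=21, R=26
  11: L=–, R=–
  21: L=18, R=–
  30: L=–, R=–
  26: L=–, R=–
  37: L=–, R=38
  4: L=–, R=–
  18: L=–, R=–
  38: L=–, R=–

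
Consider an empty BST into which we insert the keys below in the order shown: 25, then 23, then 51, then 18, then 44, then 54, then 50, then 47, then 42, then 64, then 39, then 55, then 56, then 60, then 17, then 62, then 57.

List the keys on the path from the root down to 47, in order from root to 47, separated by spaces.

25 51 44 50 47

Insert 25: tree is empty, so 25 becomes the root.
Insert 23: 23 < 25 → go left. Place as left child of 25.
Insert 51: 51 > 25 → go right. Place as right child of 25.
Insert 18: 18 < 25 → go left; 18 < 23 → go left. Place as left child of 23.
Insert 44: 44 > 25 → go right; 44 < 51 → go left. Place as left child of 51.
Insert 54: 54 > 25 → go right; 54 > 51 → go right. Place as right child of 51.
Insert 50: 50 > 25 → go right; 50 < 51 → go left; 50 > 44 → go right. Place as right child of 44.
Insert 47: 47 > 25 → go right; 47 < 51 → go left; 47 > 44 → go right; 47 < 50 → go left. Place as left child of 50.
Insert 42: 42 > 25 → go right; 42 < 51 → go left; 42 < 44 → go left. Place as left child of 44.
Insert 64: 64 > 25 → go right; 64 > 51 → go right; 64 > 54 → go right. Place as right child of 54.
Insert 39: 39 > 25 → go right; 39 < 51 → go left; 39 < 44 → go left; 39 < 42 → go left. Place as left child of 42.
Insert 55: 55 > 25 → go right; 55 > 51 → go right; 55 > 54 → go right; 55 < 64 → go left. Place as left child of 64.
Insert 56: 56 > 25 → go right; 56 > 51 → go right; 56 > 54 → go right; 56 < 64 → go left; 56 > 55 → go right. Place as right child of 55.
Insert 60: 60 > 25 → go right; 60 > 51 → go right; 60 > 54 → go right; 60 < 64 → go left; 60 > 55 → go right; 60 > 56 → go right. Place as right child of 56.
Insert 17: 17 < 25 → go left; 17 < 23 → go left; 17 < 18 → go left. Place as left child of 18.
Insert 62: 62 > 25 → go right; 62 > 51 → go right; 62 > 54 → go right; 62 < 64 → go left; 62 > 55 → go right; 62 > 56 → go right; 62 > 60 → go right. Place as right child of 60.
Insert 57: 57 > 25 → go right; 57 > 51 → go right; 57 > 54 → go right; 57 < 64 → go left; 57 > 55 → go right; 57 > 56 → go right; 57 < 60 → go left. Place as left child of 60.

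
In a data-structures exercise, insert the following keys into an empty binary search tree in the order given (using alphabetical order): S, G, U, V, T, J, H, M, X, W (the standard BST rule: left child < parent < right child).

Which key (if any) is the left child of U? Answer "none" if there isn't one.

S: root
G: left child of S (depth 1)
U: right child of S (depth 1)
V: right child of U (depth 2)
T: left child of U (depth 2)
J: right child of G (depth 2)
H: left child of J (depth 3)
M: right child of J (depth 3)
X: right child of V (depth 3)
W: left child of X (depth 4)

T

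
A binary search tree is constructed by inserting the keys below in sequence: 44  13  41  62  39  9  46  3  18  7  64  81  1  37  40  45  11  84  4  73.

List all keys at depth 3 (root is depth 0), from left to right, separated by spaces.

3 11 39 45 81

44: root
13: left child of 44 (depth 1)
41: right child of 13 (depth 2)
62: right child of 44 (depth 1)
39: left child of 41 (depth 3)
9: left child of 13 (depth 2)
46: left child of 62 (depth 2)
3: left child of 9 (depth 3)
18: left child of 39 (depth 4)
7: right child of 3 (depth 4)
64: right child of 62 (depth 2)
81: right child of 64 (depth 3)
1: left child of 3 (depth 4)
37: right child of 18 (depth 5)
40: right child of 39 (depth 4)
45: left child of 46 (depth 3)
11: right child of 9 (depth 3)
84: right child of 81 (depth 4)
4: left child of 7 (depth 5)
73: left child of 81 (depth 4)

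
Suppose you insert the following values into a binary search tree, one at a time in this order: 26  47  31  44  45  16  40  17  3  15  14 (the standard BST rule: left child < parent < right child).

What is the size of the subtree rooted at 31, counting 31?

Insert 26: tree is empty, so 26 becomes the root.
Insert 47: 47 > 26 → go right. Place as right child of 26.
Insert 31: 31 > 26 → go right; 31 < 47 → go left. Place as left child of 47.
Insert 44: 44 > 26 → go right; 44 < 47 → go left; 44 > 31 → go right. Place as right child of 31.
Insert 45: 45 > 26 → go right; 45 < 47 → go left; 45 > 31 → go right; 45 > 44 → go right. Place as right child of 44.
Insert 16: 16 < 26 → go left. Place as left child of 26.
Insert 40: 40 > 26 → go right; 40 < 47 → go left; 40 > 31 → go right; 40 < 44 → go left. Place as left child of 44.
Insert 17: 17 < 26 → go left; 17 > 16 → go right. Place as right child of 16.
Insert 3: 3 < 26 → go left; 3 < 16 → go left. Place as left child of 16.
Insert 15: 15 < 26 → go left; 15 < 16 → go left; 15 > 3 → go right. Place as right child of 3.
Insert 14: 14 < 26 → go left; 14 < 16 → go left; 14 > 3 → go right; 14 < 15 → go left. Place as left child of 15.

Subtree rooted at 31 contains: 31, 44, 40, 45 — 4 nodes.

4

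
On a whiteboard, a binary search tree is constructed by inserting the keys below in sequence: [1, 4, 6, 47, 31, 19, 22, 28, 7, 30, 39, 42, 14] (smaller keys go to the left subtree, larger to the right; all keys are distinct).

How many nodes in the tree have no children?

3

Insert 1: tree is empty, so 1 becomes the root.
Insert 4: 4 > 1 → go right. Place as right child of 1.
Insert 6: 6 > 1 → go right; 6 > 4 → go right. Place as right child of 4.
Insert 47: 47 > 1 → go right; 47 > 4 → go right; 47 > 6 → go right. Place as right child of 6.
Insert 31: 31 > 1 → go right; 31 > 4 → go right; 31 > 6 → go right; 31 < 47 → go left. Place as left child of 47.
Insert 19: 19 > 1 → go right; 19 > 4 → go right; 19 > 6 → go right; 19 < 47 → go left; 19 < 31 → go left. Place as left child of 31.
Insert 22: 22 > 1 → go right; 22 > 4 → go right; 22 > 6 → go right; 22 < 47 → go left; 22 < 31 → go left; 22 > 19 → go right. Place as right child of 19.
Insert 28: 28 > 1 → go right; 28 > 4 → go right; 28 > 6 → go right; 28 < 47 → go left; 28 < 31 → go left; 28 > 19 → go right; 28 > 22 → go right. Place as right child of 22.
Insert 7: 7 > 1 → go right; 7 > 4 → go right; 7 > 6 → go right; 7 < 47 → go left; 7 < 31 → go left; 7 < 19 → go left. Place as left child of 19.
Insert 30: 30 > 1 → go right; 30 > 4 → go right; 30 > 6 → go right; 30 < 47 → go left; 30 < 31 → go left; 30 > 19 → go right; 30 > 22 → go right; 30 > 28 → go right. Place as right child of 28.
Insert 39: 39 > 1 → go right; 39 > 4 → go right; 39 > 6 → go right; 39 < 47 → go left; 39 > 31 → go right. Place as right child of 31.
Insert 42: 42 > 1 → go right; 42 > 4 → go right; 42 > 6 → go right; 42 < 47 → go left; 42 > 31 → go right; 42 > 39 → go right. Place as right child of 39.
Insert 14: 14 > 1 → go right; 14 > 4 → go right; 14 > 6 → go right; 14 < 47 → go left; 14 < 31 → go left; 14 < 19 → go left; 14 > 7 → go right. Place as right child of 7.

Leaves: 14, 30, 42 — 3 in total.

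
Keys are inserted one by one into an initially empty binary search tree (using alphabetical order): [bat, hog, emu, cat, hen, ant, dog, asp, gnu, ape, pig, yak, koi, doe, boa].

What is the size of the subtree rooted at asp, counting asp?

2

bat: root
hog: right child of bat (depth 1)
emu: left child of hog (depth 2)
cat: left child of emu (depth 3)
hen: right child of emu (depth 3)
ant: left child of bat (depth 1)
dog: right child of cat (depth 4)
asp: right child of ant (depth 2)
gnu: left child of hen (depth 4)
ape: left child of asp (depth 3)
pig: right child of hog (depth 2)
yak: right child of pig (depth 3)
koi: left child of pig (depth 3)
doe: left child of dog (depth 5)
boa: left child of cat (depth 4)

Subtree rooted at asp contains: asp, ape — 2 nodes.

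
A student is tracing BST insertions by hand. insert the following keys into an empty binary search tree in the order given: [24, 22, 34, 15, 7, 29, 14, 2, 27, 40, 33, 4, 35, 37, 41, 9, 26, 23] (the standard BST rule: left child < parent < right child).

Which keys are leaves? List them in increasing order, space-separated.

4 9 23 26 33 37 41

24: root
22: left child of 24 (depth 1)
34: right child of 24 (depth 1)
15: left child of 22 (depth 2)
7: left child of 15 (depth 3)
29: left child of 34 (depth 2)
14: right child of 7 (depth 4)
2: left child of 7 (depth 4)
27: left child of 29 (depth 3)
40: right child of 34 (depth 2)
33: right child of 29 (depth 3)
4: right child of 2 (depth 5)
35: left child of 40 (depth 3)
37: right child of 35 (depth 4)
41: right child of 40 (depth 3)
9: left child of 14 (depth 5)
26: left child of 27 (depth 4)
23: right child of 22 (depth 2)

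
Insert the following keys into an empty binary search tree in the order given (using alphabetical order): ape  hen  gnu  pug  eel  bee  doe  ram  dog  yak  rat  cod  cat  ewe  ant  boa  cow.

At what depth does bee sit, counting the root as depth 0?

4

ape: root
hen: right child of ape (depth 1)
gnu: left child of hen (depth 2)
pug: right child of hen (depth 2)
eel: left child of gnu (depth 3)
bee: left child of eel (depth 4)
doe: right child of bee (depth 5)
ram: right child of pug (depth 3)
dog: right child of doe (depth 6)
yak: right child of ram (depth 4)
rat: left child of yak (depth 5)
cod: left child of doe (depth 6)
cat: left child of cod (depth 7)
ewe: right child of eel (depth 4)
ant: left child of ape (depth 1)
boa: left child of cat (depth 8)
cow: right child of cod (depth 7)

Path to bee: ape → hen → gnu → eel → bee, which is 4 edges.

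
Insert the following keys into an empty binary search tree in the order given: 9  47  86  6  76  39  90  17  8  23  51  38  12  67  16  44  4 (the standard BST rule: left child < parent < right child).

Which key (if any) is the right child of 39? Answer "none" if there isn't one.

Insert 9: tree is empty, so 9 becomes the root.
Insert 47: 47 > 9 → go right. Place as right child of 9.
Insert 86: 86 > 9 → go right; 86 > 47 → go right. Place as right child of 47.
Insert 6: 6 < 9 → go left. Place as left child of 9.
Insert 76: 76 > 9 → go right; 76 > 47 → go right; 76 < 86 → go left. Place as left child of 86.
Insert 39: 39 > 9 → go right; 39 < 47 → go left. Place as left child of 47.
Insert 90: 90 > 9 → go right; 90 > 47 → go right; 90 > 86 → go right. Place as right child of 86.
Insert 17: 17 > 9 → go right; 17 < 47 → go left; 17 < 39 → go left. Place as left child of 39.
Insert 8: 8 < 9 → go left; 8 > 6 → go right. Place as right child of 6.
Insert 23: 23 > 9 → go right; 23 < 47 → go left; 23 < 39 → go left; 23 > 17 → go right. Place as right child of 17.
Insert 51: 51 > 9 → go right; 51 > 47 → go right; 51 < 86 → go left; 51 < 76 → go left. Place as left child of 76.
Insert 38: 38 > 9 → go right; 38 < 47 → go left; 38 < 39 → go left; 38 > 17 → go right; 38 > 23 → go right. Place as right child of 23.
Insert 12: 12 > 9 → go right; 12 < 47 → go left; 12 < 39 → go left; 12 < 17 → go left. Place as left child of 17.
Insert 67: 67 > 9 → go right; 67 > 47 → go right; 67 < 86 → go left; 67 < 76 → go left; 67 > 51 → go right. Place as right child of 51.
Insert 16: 16 > 9 → go right; 16 < 47 → go left; 16 < 39 → go left; 16 < 17 → go left; 16 > 12 → go right. Place as right child of 12.
Insert 44: 44 > 9 → go right; 44 < 47 → go left; 44 > 39 → go right. Place as right child of 39.
Insert 4: 4 < 9 → go left; 4 < 6 → go left. Place as left child of 6.

44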